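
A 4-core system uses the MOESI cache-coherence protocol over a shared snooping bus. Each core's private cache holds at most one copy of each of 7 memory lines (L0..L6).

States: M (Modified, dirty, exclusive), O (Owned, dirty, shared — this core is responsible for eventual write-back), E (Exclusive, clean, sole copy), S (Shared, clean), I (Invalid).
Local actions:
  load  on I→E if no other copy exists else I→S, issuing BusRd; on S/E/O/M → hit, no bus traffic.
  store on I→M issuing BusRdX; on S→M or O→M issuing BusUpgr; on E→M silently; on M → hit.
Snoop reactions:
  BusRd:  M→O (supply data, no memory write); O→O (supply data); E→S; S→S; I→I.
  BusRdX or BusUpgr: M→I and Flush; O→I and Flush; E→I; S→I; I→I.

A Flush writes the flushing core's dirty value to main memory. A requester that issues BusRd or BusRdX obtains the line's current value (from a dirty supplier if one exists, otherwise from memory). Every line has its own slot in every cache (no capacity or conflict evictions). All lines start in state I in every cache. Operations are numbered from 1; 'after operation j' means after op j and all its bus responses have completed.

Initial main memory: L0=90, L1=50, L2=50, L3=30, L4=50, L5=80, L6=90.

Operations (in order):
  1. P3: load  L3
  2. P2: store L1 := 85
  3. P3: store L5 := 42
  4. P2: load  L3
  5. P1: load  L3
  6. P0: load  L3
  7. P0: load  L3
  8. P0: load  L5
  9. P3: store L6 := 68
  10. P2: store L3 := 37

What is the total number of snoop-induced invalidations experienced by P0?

invalidations = 1

  op1 P3: load  L3 → I/I/I/E on L3; bus BusRd; mem=30
  op2 P2: store L1 := 85 → I/I/M/I on L1; bus BusRdX; mem=50
  op3 P3: store L5 := 42 → I/I/I/M on L5; bus BusRdX; mem=80
  op4 P2: load  L3 → I/I/S/S on L3; bus BusRd; mem=30
  op5 P1: load  L3 → I/S/S/S on L3; bus BusRd; mem=30
  op6 P0: load  L3 → S/S/S/S on L3; bus BusRd; mem=30
  op7 P0: load  L3 → S/S/S/S on L3; bus (none); mem=30
  op8 P0: load  L5 → S/I/I/O on L5; bus BusRd; mem=80
  op9 P3: store L6 := 68 → I/I/I/M on L6; bus BusRdX; mem=90
  op10 P2: store L3 := 37 → I/I/M/I on L3; bus BusUpgr; mem=30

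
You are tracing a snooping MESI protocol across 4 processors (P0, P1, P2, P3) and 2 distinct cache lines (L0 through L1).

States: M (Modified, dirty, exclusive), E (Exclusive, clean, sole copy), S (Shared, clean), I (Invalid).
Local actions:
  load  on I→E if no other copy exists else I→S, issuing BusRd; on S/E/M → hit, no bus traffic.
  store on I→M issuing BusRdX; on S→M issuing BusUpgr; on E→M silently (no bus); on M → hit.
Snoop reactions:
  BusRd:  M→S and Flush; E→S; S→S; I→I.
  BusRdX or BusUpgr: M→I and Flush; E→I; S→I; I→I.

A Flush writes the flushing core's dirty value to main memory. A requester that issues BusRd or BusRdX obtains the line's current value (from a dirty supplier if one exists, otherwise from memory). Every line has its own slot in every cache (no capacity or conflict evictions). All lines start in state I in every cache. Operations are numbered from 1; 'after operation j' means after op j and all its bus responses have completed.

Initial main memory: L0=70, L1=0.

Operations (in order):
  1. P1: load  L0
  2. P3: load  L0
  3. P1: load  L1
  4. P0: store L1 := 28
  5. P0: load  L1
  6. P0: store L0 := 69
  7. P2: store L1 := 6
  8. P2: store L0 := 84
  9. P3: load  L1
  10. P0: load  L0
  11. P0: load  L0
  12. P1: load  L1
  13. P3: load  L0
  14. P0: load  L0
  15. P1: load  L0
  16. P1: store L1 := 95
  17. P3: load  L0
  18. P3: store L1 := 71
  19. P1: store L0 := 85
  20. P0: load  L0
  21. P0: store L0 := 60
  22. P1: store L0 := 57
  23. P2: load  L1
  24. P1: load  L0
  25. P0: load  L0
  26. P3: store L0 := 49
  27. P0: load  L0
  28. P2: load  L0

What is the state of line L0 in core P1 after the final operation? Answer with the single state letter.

step 1: P1: load  L0  ⟶  IEII  (L0)  txn=BusRd  M[L0]=70
step 2: P3: load  L0  ⟶  ISIS  (L0)  txn=BusRd  M[L0]=70
step 3: P1: load  L1  ⟶  IEII  (L1)  txn=BusRd  M[L1]=0
step 4: P0: store L1 := 28  ⟶  MIII  (L1)  txn=BusRdX  M[L1]=0
step 5: P0: load  L1  ⟶  MIII  (L1)  txn=∅  M[L1]=0
step 6: P0: store L0 := 69  ⟶  MIII  (L0)  txn=BusRdX  M[L0]=70
step 7: P2: store L1 := 6  ⟶  IIMI  (L1)  txn=BusRdX+Flush  M[L1]=28
step 8: P2: store L0 := 84  ⟶  IIMI  (L0)  txn=BusRdX+Flush  M[L0]=69
step 9: P3: load  L1  ⟶  IISS  (L1)  txn=BusRd+Flush  M[L1]=6
step 10: P0: load  L0  ⟶  SISI  (L0)  txn=BusRd+Flush  M[L0]=84
step 11: P0: load  L0  ⟶  SISI  (L0)  txn=∅  M[L0]=84
step 12: P1: load  L1  ⟶  ISSS  (L1)  txn=BusRd  M[L1]=6
step 13: P3: load  L0  ⟶  SISS  (L0)  txn=BusRd  M[L0]=84
step 14: P0: load  L0  ⟶  SISS  (L0)  txn=∅  M[L0]=84
step 15: P1: load  L0  ⟶  SSSS  (L0)  txn=BusRd  M[L0]=84
step 16: P1: store L1 := 95  ⟶  IMII  (L1)  txn=BusUpgr  M[L1]=6
step 17: P3: load  L0  ⟶  SSSS  (L0)  txn=∅  M[L0]=84
step 18: P3: store L1 := 71  ⟶  IIIM  (L1)  txn=BusRdX+Flush  M[L1]=95
step 19: P1: store L0 := 85  ⟶  IMII  (L0)  txn=BusUpgr  M[L0]=84
step 20: P0: load  L0  ⟶  SSII  (L0)  txn=BusRd+Flush  M[L0]=85
step 21: P0: store L0 := 60  ⟶  MIII  (L0)  txn=BusUpgr  M[L0]=85
step 22: P1: store L0 := 57  ⟶  IMII  (L0)  txn=BusRdX+Flush  M[L0]=60
step 23: P2: load  L1  ⟶  IISS  (L1)  txn=BusRd+Flush  M[L1]=71
step 24: P1: load  L0  ⟶  IMII  (L0)  txn=∅  M[L0]=60
step 25: P0: load  L0  ⟶  SSII  (L0)  txn=BusRd+Flush  M[L0]=57
step 26: P3: store L0 := 49  ⟶  IIIM  (L0)  txn=BusRdX  M[L0]=57
step 27: P0: load  L0  ⟶  SIIS  (L0)  txn=BusRd+Flush  M[L0]=49
step 28: P2: load  L0  ⟶  SISS  (L0)  txn=BusRd  M[L0]=49

state = I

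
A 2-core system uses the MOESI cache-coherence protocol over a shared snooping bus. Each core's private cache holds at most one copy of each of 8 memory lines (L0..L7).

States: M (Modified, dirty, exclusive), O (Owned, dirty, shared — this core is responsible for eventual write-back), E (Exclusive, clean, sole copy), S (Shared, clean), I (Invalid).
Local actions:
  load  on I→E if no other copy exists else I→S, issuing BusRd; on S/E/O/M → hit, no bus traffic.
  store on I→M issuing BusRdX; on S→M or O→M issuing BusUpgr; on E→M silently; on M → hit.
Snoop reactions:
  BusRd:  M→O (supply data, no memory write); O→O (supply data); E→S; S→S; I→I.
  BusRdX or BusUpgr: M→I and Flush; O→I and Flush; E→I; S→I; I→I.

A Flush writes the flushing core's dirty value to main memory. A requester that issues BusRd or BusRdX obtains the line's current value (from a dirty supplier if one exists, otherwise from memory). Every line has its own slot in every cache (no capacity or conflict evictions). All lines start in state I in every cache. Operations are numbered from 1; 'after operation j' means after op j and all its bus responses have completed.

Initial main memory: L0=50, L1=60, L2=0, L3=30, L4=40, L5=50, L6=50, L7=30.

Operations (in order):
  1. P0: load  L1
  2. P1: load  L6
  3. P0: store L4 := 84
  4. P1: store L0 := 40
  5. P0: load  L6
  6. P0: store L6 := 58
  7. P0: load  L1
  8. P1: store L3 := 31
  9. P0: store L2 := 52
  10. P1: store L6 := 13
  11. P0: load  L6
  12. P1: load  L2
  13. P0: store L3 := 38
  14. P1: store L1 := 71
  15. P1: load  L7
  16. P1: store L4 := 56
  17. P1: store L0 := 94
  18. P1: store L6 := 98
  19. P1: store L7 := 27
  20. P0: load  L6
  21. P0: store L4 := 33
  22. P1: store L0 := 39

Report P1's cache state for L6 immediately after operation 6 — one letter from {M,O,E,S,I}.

[1] P0: load  L1 | P0:E(60), P1:I | bus: BusRd
[2] P1: load  L6 | P0:I, P1:E(50) | bus: BusRd
[3] P0: store L4 := 84 | P0:M(84), P1:I | bus: BusRdX
[4] P1: store L0 := 40 | P0:I, P1:M(40) | bus: BusRdX
[5] P0: load  L6 | P0:S(50), P1:S(50) | bus: BusRd
[6] P0: store L6 := 58 | P0:M(58), P1:I | bus: BusUpgr
[7] P0: load  L1 | P0:E(60), P1:I | bus: none
[8] P1: store L3 := 31 | P0:I, P1:M(31) | bus: BusRdX
[9] P0: store L2 := 52 | P0:M(52), P1:I | bus: BusRdX
[10] P1: store L6 := 13 | P0:I, P1:M(13) | bus: BusRdX,Flush
[11] P0: load  L6 | P0:S(13), P1:O(13) | bus: BusRd
[12] P1: load  L2 | P0:O(52), P1:S(52) | bus: BusRd
[13] P0: store L3 := 38 | P0:M(38), P1:I | bus: BusRdX,Flush
[14] P1: store L1 := 71 | P0:I, P1:M(71) | bus: BusRdX
[15] P1: load  L7 | P0:I, P1:E(30) | bus: BusRd
[16] P1: store L4 := 56 | P0:I, P1:M(56) | bus: BusRdX,Flush
[17] P1: store L0 := 94 | P0:I, P1:M(94) | bus: none
[18] P1: store L6 := 98 | P0:I, P1:M(98) | bus: BusUpgr
[19] P1: store L7 := 27 | P0:I, P1:M(27) | bus: none
[20] P0: load  L6 | P0:S(98), P1:O(98) | bus: BusRd
[21] P0: store L4 := 33 | P0:M(33), P1:I | bus: BusRdX,Flush
[22] P1: store L0 := 39 | P0:I, P1:M(39) | bus: none

state = I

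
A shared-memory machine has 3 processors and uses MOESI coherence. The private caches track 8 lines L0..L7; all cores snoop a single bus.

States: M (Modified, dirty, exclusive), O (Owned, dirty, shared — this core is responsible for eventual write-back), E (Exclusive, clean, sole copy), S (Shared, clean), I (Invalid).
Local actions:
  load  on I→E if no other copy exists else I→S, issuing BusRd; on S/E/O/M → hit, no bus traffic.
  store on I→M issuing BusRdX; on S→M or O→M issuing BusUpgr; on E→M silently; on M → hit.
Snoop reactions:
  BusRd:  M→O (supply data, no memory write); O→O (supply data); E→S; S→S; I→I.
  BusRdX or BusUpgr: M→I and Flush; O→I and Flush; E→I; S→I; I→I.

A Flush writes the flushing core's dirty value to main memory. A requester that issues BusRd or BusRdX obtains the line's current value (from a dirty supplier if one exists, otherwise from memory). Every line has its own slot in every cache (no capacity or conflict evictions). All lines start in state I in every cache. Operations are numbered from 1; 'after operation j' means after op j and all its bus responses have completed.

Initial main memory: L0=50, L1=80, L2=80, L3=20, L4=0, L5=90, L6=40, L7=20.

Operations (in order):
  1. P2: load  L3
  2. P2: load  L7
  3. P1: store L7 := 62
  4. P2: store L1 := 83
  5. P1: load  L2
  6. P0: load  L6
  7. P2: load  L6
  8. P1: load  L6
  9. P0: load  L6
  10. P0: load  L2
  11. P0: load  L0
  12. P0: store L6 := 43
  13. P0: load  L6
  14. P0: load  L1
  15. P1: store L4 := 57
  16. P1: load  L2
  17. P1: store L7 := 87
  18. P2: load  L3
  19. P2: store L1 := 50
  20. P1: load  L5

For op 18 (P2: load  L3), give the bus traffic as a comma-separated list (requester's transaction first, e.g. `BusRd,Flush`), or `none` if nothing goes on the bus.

bus = none

[1] P2: load  L3 | P0:I, P1:I, P2:E(20) | bus: BusRd
[2] P2: load  L7 | P0:I, P1:I, P2:E(20) | bus: BusRd
[3] P1: store L7 := 62 | P0:I, P1:M(62), P2:I | bus: BusRdX
[4] P2: store L1 := 83 | P0:I, P1:I, P2:M(83) | bus: BusRdX
[5] P1: load  L2 | P0:I, P1:E(80), P2:I | bus: BusRd
[6] P0: load  L6 | P0:E(40), P1:I, P2:I | bus: BusRd
[7] P2: load  L6 | P0:S(40), P1:I, P2:S(40) | bus: BusRd
[8] P1: load  L6 | P0:S(40), P1:S(40), P2:S(40) | bus: BusRd
[9] P0: load  L6 | P0:S(40), P1:S(40), P2:S(40) | bus: none
[10] P0: load  L2 | P0:S(80), P1:S(80), P2:I | bus: BusRd
[11] P0: load  L0 | P0:E(50), P1:I, P2:I | bus: BusRd
[12] P0: store L6 := 43 | P0:M(43), P1:I, P2:I | bus: BusUpgr
[13] P0: load  L6 | P0:M(43), P1:I, P2:I | bus: none
[14] P0: load  L1 | P0:S(83), P1:I, P2:O(83) | bus: BusRd
[15] P1: store L4 := 57 | P0:I, P1:M(57), P2:I | bus: BusRdX
[16] P1: load  L2 | P0:S(80), P1:S(80), P2:I | bus: none
[17] P1: store L7 := 87 | P0:I, P1:M(87), P2:I | bus: none
[18] P2: load  L3 | P0:I, P1:I, P2:E(20) | bus: none
[19] P2: store L1 := 50 | P0:I, P1:I, P2:M(50) | bus: BusUpgr
[20] P1: load  L5 | P0:I, P1:E(90), P2:I | bus: BusRd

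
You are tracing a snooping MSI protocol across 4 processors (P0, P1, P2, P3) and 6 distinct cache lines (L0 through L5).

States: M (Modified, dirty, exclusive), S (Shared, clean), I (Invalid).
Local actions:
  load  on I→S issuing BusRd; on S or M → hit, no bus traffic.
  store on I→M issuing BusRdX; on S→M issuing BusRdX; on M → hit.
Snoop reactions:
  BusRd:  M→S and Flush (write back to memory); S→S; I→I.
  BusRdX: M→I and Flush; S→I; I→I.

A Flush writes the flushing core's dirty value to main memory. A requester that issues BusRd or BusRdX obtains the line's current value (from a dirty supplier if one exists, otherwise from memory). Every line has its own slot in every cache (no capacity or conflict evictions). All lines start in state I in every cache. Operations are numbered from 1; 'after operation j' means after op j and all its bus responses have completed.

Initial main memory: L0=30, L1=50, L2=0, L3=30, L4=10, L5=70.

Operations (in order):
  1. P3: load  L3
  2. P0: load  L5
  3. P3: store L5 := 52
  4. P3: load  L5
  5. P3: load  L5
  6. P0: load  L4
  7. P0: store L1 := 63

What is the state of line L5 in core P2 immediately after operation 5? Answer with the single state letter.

step 1: P3: load  L3  ⟶  IIIS  (L3)  txn=BusRd  M[L3]=30
step 2: P0: load  L5  ⟶  SIII  (L5)  txn=BusRd  M[L5]=70
step 3: P3: store L5 := 52  ⟶  IIIM  (L5)  txn=BusRdX  M[L5]=70
step 4: P3: load  L5  ⟶  IIIM  (L5)  txn=∅  M[L5]=70
step 5: P3: load  L5  ⟶  IIIM  (L5)  txn=∅  M[L5]=70
step 6: P0: load  L4  ⟶  SIII  (L4)  txn=BusRd  M[L4]=10
step 7: P0: store L1 := 63  ⟶  MIII  (L1)  txn=BusRdX  M[L1]=50

state = I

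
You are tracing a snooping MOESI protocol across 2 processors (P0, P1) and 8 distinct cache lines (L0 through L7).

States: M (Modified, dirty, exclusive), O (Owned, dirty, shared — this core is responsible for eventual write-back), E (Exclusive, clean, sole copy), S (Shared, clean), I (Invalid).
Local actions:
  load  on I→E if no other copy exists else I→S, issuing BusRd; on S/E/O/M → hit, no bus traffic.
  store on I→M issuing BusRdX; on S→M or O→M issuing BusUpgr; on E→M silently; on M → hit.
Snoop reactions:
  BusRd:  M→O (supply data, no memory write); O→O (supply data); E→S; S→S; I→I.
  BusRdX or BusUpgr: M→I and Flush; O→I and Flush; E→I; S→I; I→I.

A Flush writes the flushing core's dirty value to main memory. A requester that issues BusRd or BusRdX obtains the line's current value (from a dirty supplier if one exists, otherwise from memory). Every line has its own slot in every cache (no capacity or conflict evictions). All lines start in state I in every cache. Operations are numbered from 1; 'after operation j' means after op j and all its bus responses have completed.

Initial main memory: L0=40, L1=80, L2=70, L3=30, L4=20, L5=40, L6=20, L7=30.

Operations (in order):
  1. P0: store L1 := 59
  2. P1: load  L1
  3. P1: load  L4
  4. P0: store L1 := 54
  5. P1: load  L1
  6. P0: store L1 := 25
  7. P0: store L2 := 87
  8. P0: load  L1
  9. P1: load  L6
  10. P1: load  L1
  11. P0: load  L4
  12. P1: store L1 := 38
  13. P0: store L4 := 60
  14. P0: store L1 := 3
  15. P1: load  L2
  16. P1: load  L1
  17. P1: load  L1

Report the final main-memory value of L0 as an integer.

1. P0: store L1 := 59  bus=[BusRdX]  L1: P0=M P1=I  mem[L1]=80
2. P1: load  L1  bus=[BusRd]  L1: P0=O P1=S  mem[L1]=80
3. P1: load  L4  bus=[BusRd]  L4: P0=I P1=E  mem[L4]=20
4. P0: store L1 := 54  bus=[BusUpgr]  L1: P0=M P1=I  mem[L1]=80
5. P1: load  L1  bus=[BusRd]  L1: P0=O P1=S  mem[L1]=80
6. P0: store L1 := 25  bus=[BusUpgr]  L1: P0=M P1=I  mem[L1]=80
7. P0: store L2 := 87  bus=[BusRdX]  L2: P0=M P1=I  mem[L2]=70
8. P0: load  L1  bus=[-]  L1: P0=M P1=I  mem[L1]=80
9. P1: load  L6  bus=[BusRd]  L6: P0=I P1=E  mem[L6]=20
10. P1: load  L1  bus=[BusRd]  L1: P0=O P1=S  mem[L1]=80
11. P0: load  L4  bus=[BusRd]  L4: P0=S P1=S  mem[L4]=20
12. P1: store L1 := 38  bus=[BusUpgr,Flush]  L1: P0=I P1=M  mem[L1]=25
13. P0: store L4 := 60  bus=[BusUpgr]  L4: P0=M P1=I  mem[L4]=20
14. P0: store L1 := 3  bus=[BusRdX,Flush]  L1: P0=M P1=I  mem[L1]=38
15. P1: load  L2  bus=[BusRd]  L2: P0=O P1=S  mem[L2]=70
16. P1: load  L1  bus=[BusRd]  L1: P0=O P1=S  mem[L1]=38
17. P1: load  L1  bus=[-]  L1: P0=O P1=S  mem[L1]=38

memory[L0] = 40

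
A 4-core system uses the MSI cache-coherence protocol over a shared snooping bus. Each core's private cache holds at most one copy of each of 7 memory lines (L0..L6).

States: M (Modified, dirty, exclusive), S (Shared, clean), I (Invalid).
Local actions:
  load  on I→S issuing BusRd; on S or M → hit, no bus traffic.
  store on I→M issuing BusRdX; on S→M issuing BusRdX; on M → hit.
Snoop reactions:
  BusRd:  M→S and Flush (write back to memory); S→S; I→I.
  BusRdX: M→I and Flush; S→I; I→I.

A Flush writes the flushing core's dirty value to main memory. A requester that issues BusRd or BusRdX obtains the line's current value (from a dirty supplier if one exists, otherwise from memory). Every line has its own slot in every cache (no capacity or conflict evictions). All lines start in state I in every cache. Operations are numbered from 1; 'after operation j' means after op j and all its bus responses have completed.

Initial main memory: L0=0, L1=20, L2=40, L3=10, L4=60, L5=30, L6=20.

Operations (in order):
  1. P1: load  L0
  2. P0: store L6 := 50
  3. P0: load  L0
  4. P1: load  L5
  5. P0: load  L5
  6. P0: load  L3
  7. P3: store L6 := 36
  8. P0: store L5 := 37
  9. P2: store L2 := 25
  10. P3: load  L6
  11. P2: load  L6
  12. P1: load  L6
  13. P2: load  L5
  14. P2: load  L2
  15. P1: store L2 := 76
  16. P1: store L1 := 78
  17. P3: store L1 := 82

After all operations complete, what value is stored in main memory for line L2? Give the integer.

1. P1: load  L0  bus=[BusRd]  L0: P0=I P1=S P2=I P3=I  mem[L0]=0
2. P0: store L6 := 50  bus=[BusRdX]  L6: P0=M P1=I P2=I P3=I  mem[L6]=20
3. P0: load  L0  bus=[BusRd]  L0: P0=S P1=S P2=I P3=I  mem[L0]=0
4. P1: load  L5  bus=[BusRd]  L5: P0=I P1=S P2=I P3=I  mem[L5]=30
5. P0: load  L5  bus=[BusRd]  L5: P0=S P1=S P2=I P3=I  mem[L5]=30
6. P0: load  L3  bus=[BusRd]  L3: P0=S P1=I P2=I P3=I  mem[L3]=10
7. P3: store L6 := 36  bus=[BusRdX,Flush]  L6: P0=I P1=I P2=I P3=M  mem[L6]=50
8. P0: store L5 := 37  bus=[BusRdX]  L5: P0=M P1=I P2=I P3=I  mem[L5]=30
9. P2: store L2 := 25  bus=[BusRdX]  L2: P0=I P1=I P2=M P3=I  mem[L2]=40
10. P3: load  L6  bus=[-]  L6: P0=I P1=I P2=I P3=M  mem[L6]=50
11. P2: load  L6  bus=[BusRd,Flush]  L6: P0=I P1=I P2=S P3=S  mem[L6]=36
12. P1: load  L6  bus=[BusRd]  L6: P0=I P1=S P2=S P3=S  mem[L6]=36
13. P2: load  L5  bus=[BusRd,Flush]  L5: P0=S P1=I P2=S P3=I  mem[L5]=37
14. P2: load  L2  bus=[-]  L2: P0=I P1=I P2=M P3=I  mem[L2]=40
15. P1: store L2 := 76  bus=[BusRdX,Flush]  L2: P0=I P1=M P2=I P3=I  mem[L2]=25
16. P1: store L1 := 78  bus=[BusRdX]  L1: P0=I P1=M P2=I P3=I  mem[L1]=20
17. P3: store L1 := 82  bus=[BusRdX,Flush]  L1: P0=I P1=I P2=I P3=M  mem[L1]=78

memory[L2] = 25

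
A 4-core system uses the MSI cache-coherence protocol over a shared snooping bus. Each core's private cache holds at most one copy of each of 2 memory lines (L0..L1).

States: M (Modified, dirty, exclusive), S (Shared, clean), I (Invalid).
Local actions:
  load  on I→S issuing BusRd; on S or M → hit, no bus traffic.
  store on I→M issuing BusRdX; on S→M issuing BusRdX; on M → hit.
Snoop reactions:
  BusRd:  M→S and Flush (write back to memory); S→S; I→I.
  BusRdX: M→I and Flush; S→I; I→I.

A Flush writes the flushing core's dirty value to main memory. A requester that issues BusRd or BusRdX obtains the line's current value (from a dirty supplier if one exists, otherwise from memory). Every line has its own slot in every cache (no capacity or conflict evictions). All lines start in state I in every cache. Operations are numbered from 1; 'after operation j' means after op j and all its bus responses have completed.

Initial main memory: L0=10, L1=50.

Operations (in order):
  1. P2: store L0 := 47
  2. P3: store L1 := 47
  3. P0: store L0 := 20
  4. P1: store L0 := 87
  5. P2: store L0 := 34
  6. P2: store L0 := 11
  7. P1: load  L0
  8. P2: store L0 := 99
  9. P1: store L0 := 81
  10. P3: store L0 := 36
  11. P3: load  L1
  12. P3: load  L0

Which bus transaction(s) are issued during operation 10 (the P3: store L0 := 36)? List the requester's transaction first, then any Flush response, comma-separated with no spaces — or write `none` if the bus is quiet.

step 1: P2: store L0 := 47  ⟶  IIMI  (L0)  txn=BusRdX  M[L0]=10
step 2: P3: store L1 := 47  ⟶  IIIM  (L1)  txn=BusRdX  M[L1]=50
step 3: P0: store L0 := 20  ⟶  MIII  (L0)  txn=BusRdX+Flush  M[L0]=47
step 4: P1: store L0 := 87  ⟶  IMII  (L0)  txn=BusRdX+Flush  M[L0]=20
step 5: P2: store L0 := 34  ⟶  IIMI  (L0)  txn=BusRdX+Flush  M[L0]=87
step 6: P2: store L0 := 11  ⟶  IIMI  (L0)  txn=∅  M[L0]=87
step 7: P1: load  L0  ⟶  ISSI  (L0)  txn=BusRd+Flush  M[L0]=11
step 8: P2: store L0 := 99  ⟶  IIMI  (L0)  txn=BusRdX  M[L0]=11
step 9: P1: store L0 := 81  ⟶  IMII  (L0)  txn=BusRdX+Flush  M[L0]=99
step 10: P3: store L0 := 36  ⟶  IIIM  (L0)  txn=BusRdX+Flush  M[L0]=81
step 11: P3: load  L1  ⟶  IIIM  (L1)  txn=∅  M[L1]=50
step 12: P3: load  L0  ⟶  IIIM  (L0)  txn=∅  M[L0]=81

bus = BusRdX,Flush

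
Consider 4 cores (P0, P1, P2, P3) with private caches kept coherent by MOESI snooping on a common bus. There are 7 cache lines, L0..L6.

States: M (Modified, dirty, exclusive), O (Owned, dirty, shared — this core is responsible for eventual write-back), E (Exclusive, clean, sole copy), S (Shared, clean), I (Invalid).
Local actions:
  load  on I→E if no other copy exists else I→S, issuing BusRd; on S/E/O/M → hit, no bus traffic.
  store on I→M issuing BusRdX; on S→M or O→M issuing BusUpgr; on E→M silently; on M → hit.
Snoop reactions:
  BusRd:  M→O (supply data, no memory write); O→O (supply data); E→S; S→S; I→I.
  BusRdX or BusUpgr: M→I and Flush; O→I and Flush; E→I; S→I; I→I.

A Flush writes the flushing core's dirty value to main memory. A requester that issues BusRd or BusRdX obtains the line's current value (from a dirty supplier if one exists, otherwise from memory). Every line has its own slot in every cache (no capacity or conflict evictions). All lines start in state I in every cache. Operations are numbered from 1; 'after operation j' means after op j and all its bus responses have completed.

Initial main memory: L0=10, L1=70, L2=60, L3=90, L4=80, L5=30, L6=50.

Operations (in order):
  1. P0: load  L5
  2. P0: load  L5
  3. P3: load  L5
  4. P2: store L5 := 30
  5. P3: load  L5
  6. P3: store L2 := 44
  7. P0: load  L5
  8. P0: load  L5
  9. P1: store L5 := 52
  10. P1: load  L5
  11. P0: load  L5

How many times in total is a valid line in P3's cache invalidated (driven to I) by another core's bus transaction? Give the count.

invalidations = 2

step 1: P0: load  L5  ⟶  EIII  (L5)  txn=BusRd  M[L5]=30
step 2: P0: load  L5  ⟶  EIII  (L5)  txn=∅  M[L5]=30
step 3: P3: load  L5  ⟶  SIIS  (L5)  txn=BusRd  M[L5]=30
step 4: P2: store L5 := 30  ⟶  IIMI  (L5)  txn=BusRdX  M[L5]=30
step 5: P3: load  L5  ⟶  IIOS  (L5)  txn=BusRd  M[L5]=30
step 6: P3: store L2 := 44  ⟶  IIIM  (L2)  txn=BusRdX  M[L2]=60
step 7: P0: load  L5  ⟶  SIOS  (L5)  txn=BusRd  M[L5]=30
step 8: P0: load  L5  ⟶  SIOS  (L5)  txn=∅  M[L5]=30
step 9: P1: store L5 := 52  ⟶  IMII  (L5)  txn=BusRdX+Flush  M[L5]=30
step 10: P1: load  L5  ⟶  IMII  (L5)  txn=∅  M[L5]=30
step 11: P0: load  L5  ⟶  SOII  (L5)  txn=BusRd  M[L5]=30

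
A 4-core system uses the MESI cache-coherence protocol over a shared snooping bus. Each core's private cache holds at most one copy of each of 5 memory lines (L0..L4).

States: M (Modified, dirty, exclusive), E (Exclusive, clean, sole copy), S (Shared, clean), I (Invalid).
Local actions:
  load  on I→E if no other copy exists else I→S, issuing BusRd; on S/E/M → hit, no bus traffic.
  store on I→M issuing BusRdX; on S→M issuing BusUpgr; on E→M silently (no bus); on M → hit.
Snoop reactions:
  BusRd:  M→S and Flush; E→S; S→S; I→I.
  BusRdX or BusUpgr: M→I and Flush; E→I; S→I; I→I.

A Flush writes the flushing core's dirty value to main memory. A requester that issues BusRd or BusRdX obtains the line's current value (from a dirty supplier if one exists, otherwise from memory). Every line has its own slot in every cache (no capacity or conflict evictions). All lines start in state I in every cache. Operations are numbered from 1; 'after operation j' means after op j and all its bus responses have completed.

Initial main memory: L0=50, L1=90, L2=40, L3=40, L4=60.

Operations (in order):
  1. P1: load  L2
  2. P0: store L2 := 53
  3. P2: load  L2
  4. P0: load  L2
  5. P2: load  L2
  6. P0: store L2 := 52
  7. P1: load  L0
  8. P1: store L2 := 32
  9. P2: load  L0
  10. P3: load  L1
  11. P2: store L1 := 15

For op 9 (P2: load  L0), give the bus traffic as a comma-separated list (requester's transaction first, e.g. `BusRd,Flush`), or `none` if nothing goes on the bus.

  op1 P1: load  L2 → I/E/I/I on L2; bus BusRd; mem=40
  op2 P0: store L2 := 53 → M/I/I/I on L2; bus BusRdX; mem=40
  op3 P2: load  L2 → S/I/S/I on L2; bus BusRd Flush; mem=53
  op4 P0: load  L2 → S/I/S/I on L2; bus (none); mem=53
  op5 P2: load  L2 → S/I/S/I on L2; bus (none); mem=53
  op6 P0: store L2 := 52 → M/I/I/I on L2; bus BusUpgr; mem=53
  op7 P1: load  L0 → I/E/I/I on L0; bus BusRd; mem=50
  op8 P1: store L2 := 32 → I/M/I/I on L2; bus BusRdX Flush; mem=52
  op9 P2: load  L0 → I/S/S/I on L0; bus BusRd; mem=50
  op10 P3: load  L1 → I/I/I/E on L1; bus BusRd; mem=90
  op11 P2: store L1 := 15 → I/I/M/I on L1; bus BusRdX; mem=90

bus = BusRd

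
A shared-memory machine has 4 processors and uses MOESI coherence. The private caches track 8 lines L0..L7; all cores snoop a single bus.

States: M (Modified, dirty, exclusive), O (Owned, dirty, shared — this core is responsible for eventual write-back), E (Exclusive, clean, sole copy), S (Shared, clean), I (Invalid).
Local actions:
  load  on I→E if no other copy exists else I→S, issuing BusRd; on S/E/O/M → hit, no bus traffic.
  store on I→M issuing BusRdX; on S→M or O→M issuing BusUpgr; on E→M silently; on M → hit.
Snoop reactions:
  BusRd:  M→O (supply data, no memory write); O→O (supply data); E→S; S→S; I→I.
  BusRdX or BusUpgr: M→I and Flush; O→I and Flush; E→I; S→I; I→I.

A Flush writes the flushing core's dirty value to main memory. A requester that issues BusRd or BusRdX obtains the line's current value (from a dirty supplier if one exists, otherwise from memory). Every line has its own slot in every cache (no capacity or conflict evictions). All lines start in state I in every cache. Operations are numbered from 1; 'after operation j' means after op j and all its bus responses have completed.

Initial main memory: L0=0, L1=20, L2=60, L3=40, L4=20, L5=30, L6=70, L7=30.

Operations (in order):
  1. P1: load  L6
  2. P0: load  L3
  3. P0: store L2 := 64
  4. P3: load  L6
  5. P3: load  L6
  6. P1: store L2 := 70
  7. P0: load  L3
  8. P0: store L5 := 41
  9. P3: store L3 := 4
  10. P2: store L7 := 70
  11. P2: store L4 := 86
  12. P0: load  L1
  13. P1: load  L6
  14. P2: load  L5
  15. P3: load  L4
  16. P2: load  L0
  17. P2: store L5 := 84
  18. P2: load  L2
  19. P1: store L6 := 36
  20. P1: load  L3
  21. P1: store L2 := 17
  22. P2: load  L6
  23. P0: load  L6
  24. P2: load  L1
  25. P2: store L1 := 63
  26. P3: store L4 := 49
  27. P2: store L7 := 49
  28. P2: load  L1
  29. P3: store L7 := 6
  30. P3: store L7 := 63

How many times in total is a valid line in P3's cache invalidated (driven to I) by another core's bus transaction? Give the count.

step 1: P1: load  L6  ⟶  IEII  (L6)  txn=BusRd  M[L6]=70
step 2: P0: load  L3  ⟶  EIII  (L3)  txn=BusRd  M[L3]=40
step 3: P0: store L2 := 64  ⟶  MIII  (L2)  txn=BusRdX  M[L2]=60
step 4: P3: load  L6  ⟶  ISIS  (L6)  txn=BusRd  M[L6]=70
step 5: P3: load  L6  ⟶  ISIS  (L6)  txn=∅  M[L6]=70
step 6: P1: store L2 := 70  ⟶  IMII  (L2)  txn=BusRdX+Flush  M[L2]=64
step 7: P0: load  L3  ⟶  EIII  (L3)  txn=∅  M[L3]=40
step 8: P0: store L5 := 41  ⟶  MIII  (L5)  txn=BusRdX  M[L5]=30
step 9: P3: store L3 := 4  ⟶  IIIM  (L3)  txn=BusRdX  M[L3]=40
step 10: P2: store L7 := 70  ⟶  IIMI  (L7)  txn=BusRdX  M[L7]=30
step 11: P2: store L4 := 86  ⟶  IIMI  (L4)  txn=BusRdX  M[L4]=20
step 12: P0: load  L1  ⟶  EIII  (L1)  txn=BusRd  M[L1]=20
step 13: P1: load  L6  ⟶  ISIS  (L6)  txn=∅  M[L6]=70
step 14: P2: load  L5  ⟶  OISI  (L5)  txn=BusRd  M[L5]=30
step 15: P3: load  L4  ⟶  IIOS  (L4)  txn=BusRd  M[L4]=20
step 16: P2: load  L0  ⟶  IIEI  (L0)  txn=BusRd  M[L0]=0
step 17: P2: store L5 := 84  ⟶  IIMI  (L5)  txn=BusUpgr+Flush  M[L5]=41
step 18: P2: load  L2  ⟶  IOSI  (L2)  txn=BusRd  M[L2]=64
step 19: P1: store L6 := 36  ⟶  IMII  (L6)  txn=BusUpgr  M[L6]=70
step 20: P1: load  L3  ⟶  ISIO  (L3)  txn=BusRd  M[L3]=40
step 21: P1: store L2 := 17  ⟶  IMII  (L2)  txn=BusUpgr  M[L2]=64
step 22: P2: load  L6  ⟶  IOSI  (L6)  txn=BusRd  M[L6]=70
step 23: P0: load  L6  ⟶  SOSI  (L6)  txn=BusRd  M[L6]=70
step 24: P2: load  L1  ⟶  SISI  (L1)  txn=BusRd  M[L1]=20
step 25: P2: store L1 := 63  ⟶  IIMI  (L1)  txn=BusUpgr  M[L1]=20
step 26: P3: store L4 := 49  ⟶  IIIM  (L4)  txn=BusUpgr+Flush  M[L4]=86
step 27: P2: store L7 := 49  ⟶  IIMI  (L7)  txn=∅  M[L7]=30
step 28: P2: load  L1  ⟶  IIMI  (L1)  txn=∅  M[L1]=20
step 29: P3: store L7 := 6  ⟶  IIIM  (L7)  txn=BusRdX+Flush  M[L7]=49
step 30: P3: store L7 := 63  ⟶  IIIM  (L7)  txn=∅  M[L7]=49

invalidations = 1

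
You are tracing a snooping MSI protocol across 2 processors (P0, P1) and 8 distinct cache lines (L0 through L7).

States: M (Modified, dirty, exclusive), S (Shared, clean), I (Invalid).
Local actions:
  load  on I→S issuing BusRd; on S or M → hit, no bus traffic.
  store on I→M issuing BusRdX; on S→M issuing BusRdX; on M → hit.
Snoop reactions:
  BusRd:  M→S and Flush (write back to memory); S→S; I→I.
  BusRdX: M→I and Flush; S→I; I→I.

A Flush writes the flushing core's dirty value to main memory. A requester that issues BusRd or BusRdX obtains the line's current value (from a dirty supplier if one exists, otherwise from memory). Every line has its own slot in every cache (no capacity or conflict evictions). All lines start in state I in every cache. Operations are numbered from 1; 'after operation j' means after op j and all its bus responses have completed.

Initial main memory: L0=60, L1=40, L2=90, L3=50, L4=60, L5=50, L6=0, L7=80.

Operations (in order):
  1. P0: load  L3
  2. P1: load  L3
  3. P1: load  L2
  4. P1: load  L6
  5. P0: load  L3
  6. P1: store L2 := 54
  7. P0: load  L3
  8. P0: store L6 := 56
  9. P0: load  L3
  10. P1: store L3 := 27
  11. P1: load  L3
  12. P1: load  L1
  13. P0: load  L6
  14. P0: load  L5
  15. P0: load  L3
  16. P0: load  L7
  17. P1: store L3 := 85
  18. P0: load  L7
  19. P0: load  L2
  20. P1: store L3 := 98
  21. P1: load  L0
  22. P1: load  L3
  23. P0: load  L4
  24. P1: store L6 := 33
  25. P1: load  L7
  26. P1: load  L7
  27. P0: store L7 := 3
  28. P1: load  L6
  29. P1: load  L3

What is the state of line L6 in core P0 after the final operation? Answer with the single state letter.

1. P0: load  L3  bus=[BusRd]  L3: P0=S P1=I  mem[L3]=50
2. P1: load  L3  bus=[BusRd]  L3: P0=S P1=S  mem[L3]=50
3. P1: load  L2  bus=[BusRd]  L2: P0=I P1=S  mem[L2]=90
4. P1: load  L6  bus=[BusRd]  L6: P0=I P1=S  mem[L6]=0
5. P0: load  L3  bus=[-]  L3: P0=S P1=S  mem[L3]=50
6. P1: store L2 := 54  bus=[BusRdX]  L2: P0=I P1=M  mem[L2]=90
7. P0: load  L3  bus=[-]  L3: P0=S P1=S  mem[L3]=50
8. P0: store L6 := 56  bus=[BusRdX]  L6: P0=M P1=I  mem[L6]=0
9. P0: load  L3  bus=[-]  L3: P0=S P1=S  mem[L3]=50
10. P1: store L3 := 27  bus=[BusRdX]  L3: P0=I P1=M  mem[L3]=50
11. P1: load  L3  bus=[-]  L3: P0=I P1=M  mem[L3]=50
12. P1: load  L1  bus=[BusRd]  L1: P0=I P1=S  mem[L1]=40
13. P0: load  L6  bus=[-]  L6: P0=M P1=I  mem[L6]=0
14. P0: load  L5  bus=[BusRd]  L5: P0=S P1=I  mem[L5]=50
15. P0: load  L3  bus=[BusRd,Flush]  L3: P0=S P1=S  mem[L3]=27
16. P0: load  L7  bus=[BusRd]  L7: P0=S P1=I  mem[L7]=80
17. P1: store L3 := 85  bus=[BusRdX]  L3: P0=I P1=M  mem[L3]=27
18. P0: load  L7  bus=[-]  L7: P0=S P1=I  mem[L7]=80
19. P0: load  L2  bus=[BusRd,Flush]  L2: P0=S P1=S  mem[L2]=54
20. P1: store L3 := 98  bus=[-]  L3: P0=I P1=M  mem[L3]=27
21. P1: load  L0  bus=[BusRd]  L0: P0=I P1=S  mem[L0]=60
22. P1: load  L3  bus=[-]  L3: P0=I P1=M  mem[L3]=27
23. P0: load  L4  bus=[BusRd]  L4: P0=S P1=I  mem[L4]=60
24. P1: store L6 := 33  bus=[BusRdX,Flush]  L6: P0=I P1=M  mem[L6]=56
25. P1: load  L7  bus=[BusRd]  L7: P0=S P1=S  mem[L7]=80
26. P1: load  L7  bus=[-]  L7: P0=S P1=S  mem[L7]=80
27. P0: store L7 := 3  bus=[BusRdX]  L7: P0=M P1=I  mem[L7]=80
28. P1: load  L6  bus=[-]  L6: P0=I P1=M  mem[L6]=56
29. P1: load  L3  bus=[-]  L3: P0=I P1=M  mem[L3]=27

state = I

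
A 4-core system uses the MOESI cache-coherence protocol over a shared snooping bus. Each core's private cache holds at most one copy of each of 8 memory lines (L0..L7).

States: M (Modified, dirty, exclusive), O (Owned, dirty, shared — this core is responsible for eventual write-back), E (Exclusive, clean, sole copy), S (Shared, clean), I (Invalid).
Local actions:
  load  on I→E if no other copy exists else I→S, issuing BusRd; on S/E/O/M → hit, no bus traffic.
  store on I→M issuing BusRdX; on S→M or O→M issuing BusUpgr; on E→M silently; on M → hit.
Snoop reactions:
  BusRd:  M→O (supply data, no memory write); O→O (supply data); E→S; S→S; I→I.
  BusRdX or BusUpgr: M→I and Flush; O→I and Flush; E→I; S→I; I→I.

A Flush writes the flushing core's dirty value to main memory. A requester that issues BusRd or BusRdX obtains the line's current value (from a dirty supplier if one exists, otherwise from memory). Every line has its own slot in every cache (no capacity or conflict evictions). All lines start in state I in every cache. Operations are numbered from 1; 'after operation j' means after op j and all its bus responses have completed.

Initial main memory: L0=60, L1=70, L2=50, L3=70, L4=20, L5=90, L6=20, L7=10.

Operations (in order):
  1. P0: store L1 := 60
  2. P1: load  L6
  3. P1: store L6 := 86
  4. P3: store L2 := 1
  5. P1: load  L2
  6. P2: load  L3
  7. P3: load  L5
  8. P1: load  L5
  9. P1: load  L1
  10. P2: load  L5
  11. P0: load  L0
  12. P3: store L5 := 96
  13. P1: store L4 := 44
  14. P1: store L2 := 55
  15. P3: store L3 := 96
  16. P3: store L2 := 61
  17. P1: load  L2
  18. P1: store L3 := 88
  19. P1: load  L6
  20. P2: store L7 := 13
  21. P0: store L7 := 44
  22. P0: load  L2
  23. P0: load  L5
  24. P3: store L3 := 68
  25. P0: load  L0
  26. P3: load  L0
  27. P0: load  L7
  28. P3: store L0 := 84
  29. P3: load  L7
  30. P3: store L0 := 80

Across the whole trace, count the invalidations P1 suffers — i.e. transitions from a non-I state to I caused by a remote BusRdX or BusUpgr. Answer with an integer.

invalidations = 3

[1] P0: store L1 := 60 | P0:M(60), P1:I, P2:I, P3:I | bus: BusRdX
[2] P1: load  L6 | P0:I, P1:E(20), P2:I, P3:I | bus: BusRd
[3] P1: store L6 := 86 | P0:I, P1:M(86), P2:I, P3:I | bus: none
[4] P3: store L2 := 1 | P0:I, P1:I, P2:I, P3:M(1) | bus: BusRdX
[5] P1: load  L2 | P0:I, P1:S(1), P2:I, P3:O(1) | bus: BusRd
[6] P2: load  L3 | P0:I, P1:I, P2:E(70), P3:I | bus: BusRd
[7] P3: load  L5 | P0:I, P1:I, P2:I, P3:E(90) | bus: BusRd
[8] P1: load  L5 | P0:I, P1:S(90), P2:I, P3:S(90) | bus: BusRd
[9] P1: load  L1 | P0:O(60), P1:S(60), P2:I, P3:I | bus: BusRd
[10] P2: load  L5 | P0:I, P1:S(90), P2:S(90), P3:S(90) | bus: BusRd
[11] P0: load  L0 | P0:E(60), P1:I, P2:I, P3:I | bus: BusRd
[12] P3: store L5 := 96 | P0:I, P1:I, P2:I, P3:M(96) | bus: BusUpgr
[13] P1: store L4 := 44 | P0:I, P1:M(44), P2:I, P3:I | bus: BusRdX
[14] P1: store L2 := 55 | P0:I, P1:M(55), P2:I, P3:I | bus: BusUpgr,Flush
[15] P3: store L3 := 96 | P0:I, P1:I, P2:I, P3:M(96) | bus: BusRdX
[16] P3: store L2 := 61 | P0:I, P1:I, P2:I, P3:M(61) | bus: BusRdX,Flush
[17] P1: load  L2 | P0:I, P1:S(61), P2:I, P3:O(61) | bus: BusRd
[18] P1: store L3 := 88 | P0:I, P1:M(88), P2:I, P3:I | bus: BusRdX,Flush
[19] P1: load  L6 | P0:I, P1:M(86), P2:I, P3:I | bus: none
[20] P2: store L7 := 13 | P0:I, P1:I, P2:M(13), P3:I | bus: BusRdX
[21] P0: store L7 := 44 | P0:M(44), P1:I, P2:I, P3:I | bus: BusRdX,Flush
[22] P0: load  L2 | P0:S(61), P1:S(61), P2:I, P3:O(61) | bus: BusRd
[23] P0: load  L5 | P0:S(96), P1:I, P2:I, P3:O(96) | bus: BusRd
[24] P3: store L3 := 68 | P0:I, P1:I, P2:I, P3:M(68) | bus: BusRdX,Flush
[25] P0: load  L0 | P0:E(60), P1:I, P2:I, P3:I | bus: none
[26] P3: load  L0 | P0:S(60), P1:I, P2:I, P3:S(60) | bus: BusRd
[27] P0: load  L7 | P0:M(44), P1:I, P2:I, P3:I | bus: none
[28] P3: store L0 := 84 | P0:I, P1:I, P2:I, P3:M(84) | bus: BusUpgr
[29] P3: load  L7 | P0:O(44), P1:I, P2:I, P3:S(44) | bus: BusRd
[30] P3: store L0 := 80 | P0:I, P1:I, P2:I, P3:M(80) | bus: none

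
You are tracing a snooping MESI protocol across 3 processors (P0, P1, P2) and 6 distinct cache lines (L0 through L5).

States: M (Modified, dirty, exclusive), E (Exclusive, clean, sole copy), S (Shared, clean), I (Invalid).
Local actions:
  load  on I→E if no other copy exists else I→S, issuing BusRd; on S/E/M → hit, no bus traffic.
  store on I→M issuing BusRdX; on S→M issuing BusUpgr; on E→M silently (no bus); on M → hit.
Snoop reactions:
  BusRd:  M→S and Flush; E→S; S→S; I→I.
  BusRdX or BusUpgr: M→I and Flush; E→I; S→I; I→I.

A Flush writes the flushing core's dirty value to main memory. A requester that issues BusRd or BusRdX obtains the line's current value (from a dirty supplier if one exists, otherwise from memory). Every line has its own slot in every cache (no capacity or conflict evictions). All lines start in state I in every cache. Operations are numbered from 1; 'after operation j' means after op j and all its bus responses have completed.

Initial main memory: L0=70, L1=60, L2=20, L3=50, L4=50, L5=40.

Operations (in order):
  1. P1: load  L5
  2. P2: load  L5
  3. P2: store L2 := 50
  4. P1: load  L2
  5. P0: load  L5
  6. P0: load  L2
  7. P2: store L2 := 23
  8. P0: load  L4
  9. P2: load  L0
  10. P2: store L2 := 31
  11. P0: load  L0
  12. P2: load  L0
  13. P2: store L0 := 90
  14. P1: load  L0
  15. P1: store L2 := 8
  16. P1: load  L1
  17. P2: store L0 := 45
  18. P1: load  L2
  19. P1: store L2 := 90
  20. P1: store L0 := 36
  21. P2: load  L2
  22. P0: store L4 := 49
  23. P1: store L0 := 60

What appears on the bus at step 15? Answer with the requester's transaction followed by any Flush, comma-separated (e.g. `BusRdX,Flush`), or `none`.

step 1: P1: load  L5  ⟶  IEI  (L5)  txn=BusRd  M[L5]=40
step 2: P2: load  L5  ⟶  ISS  (L5)  txn=BusRd  M[L5]=40
step 3: P2: store L2 := 50  ⟶  IIM  (L2)  txn=BusRdX  M[L2]=20
step 4: P1: load  L2  ⟶  ISS  (L2)  txn=BusRd+Flush  M[L2]=50
step 5: P0: load  L5  ⟶  SSS  (L5)  txn=BusRd  M[L5]=40
step 6: P0: load  L2  ⟶  SSS  (L2)  txn=BusRd  M[L2]=50
step 7: P2: store L2 := 23  ⟶  IIM  (L2)  txn=BusUpgr  M[L2]=50
step 8: P0: load  L4  ⟶  EII  (L4)  txn=BusRd  M[L4]=50
step 9: P2: load  L0  ⟶  IIE  (L0)  txn=BusRd  M[L0]=70
step 10: P2: store L2 := 31  ⟶  IIM  (L2)  txn=∅  M[L2]=50
step 11: P0: load  L0  ⟶  SIS  (L0)  txn=BusRd  M[L0]=70
step 12: P2: load  L0  ⟶  SIS  (L0)  txn=∅  M[L0]=70
step 13: P2: store L0 := 90  ⟶  IIM  (L0)  txn=BusUpgr  M[L0]=70
step 14: P1: load  L0  ⟶  ISS  (L0)  txn=BusRd+Flush  M[L0]=90
step 15: P1: store L2 := 8  ⟶  IMI  (L2)  txn=BusRdX+Flush  M[L2]=31
step 16: P1: load  L1  ⟶  IEI  (L1)  txn=BusRd  M[L1]=60
step 17: P2: store L0 := 45  ⟶  IIM  (L0)  txn=BusUpgr  M[L0]=90
step 18: P1: load  L2  ⟶  IMI  (L2)  txn=∅  M[L2]=31
step 19: P1: store L2 := 90  ⟶  IMI  (L2)  txn=∅  M[L2]=31
step 20: P1: store L0 := 36  ⟶  IMI  (L0)  txn=BusRdX+Flush  M[L0]=45
step 21: P2: load  L2  ⟶  ISS  (L2)  txn=BusRd+Flush  M[L2]=90
step 22: P0: store L4 := 49  ⟶  MII  (L4)  txn=∅  M[L4]=50
step 23: P1: store L0 := 60  ⟶  IMI  (L0)  txn=∅  M[L0]=45

bus = BusRdX,Flush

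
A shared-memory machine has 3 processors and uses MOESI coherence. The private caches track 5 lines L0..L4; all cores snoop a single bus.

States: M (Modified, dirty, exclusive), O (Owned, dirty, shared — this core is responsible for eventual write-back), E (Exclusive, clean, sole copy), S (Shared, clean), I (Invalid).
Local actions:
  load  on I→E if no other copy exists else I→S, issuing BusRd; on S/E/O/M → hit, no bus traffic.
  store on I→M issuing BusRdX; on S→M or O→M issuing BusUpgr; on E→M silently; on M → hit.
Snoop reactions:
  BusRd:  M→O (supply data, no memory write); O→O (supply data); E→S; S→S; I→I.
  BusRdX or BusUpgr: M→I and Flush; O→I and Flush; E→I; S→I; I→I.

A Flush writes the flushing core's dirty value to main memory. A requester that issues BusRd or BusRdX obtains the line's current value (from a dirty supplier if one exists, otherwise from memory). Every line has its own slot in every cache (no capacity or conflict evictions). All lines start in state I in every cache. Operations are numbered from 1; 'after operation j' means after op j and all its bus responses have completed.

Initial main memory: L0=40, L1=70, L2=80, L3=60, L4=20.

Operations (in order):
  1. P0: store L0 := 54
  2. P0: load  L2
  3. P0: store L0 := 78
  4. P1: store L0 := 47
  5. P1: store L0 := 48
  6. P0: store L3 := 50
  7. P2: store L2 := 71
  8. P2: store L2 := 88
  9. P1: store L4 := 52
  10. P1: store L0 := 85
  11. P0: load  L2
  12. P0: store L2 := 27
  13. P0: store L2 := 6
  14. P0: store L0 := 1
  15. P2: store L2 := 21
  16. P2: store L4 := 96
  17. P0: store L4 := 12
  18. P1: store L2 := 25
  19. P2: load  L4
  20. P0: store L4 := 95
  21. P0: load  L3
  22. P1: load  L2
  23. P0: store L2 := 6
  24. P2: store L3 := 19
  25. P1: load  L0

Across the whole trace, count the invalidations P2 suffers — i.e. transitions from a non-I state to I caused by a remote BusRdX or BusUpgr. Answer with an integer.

step 1: P0: store L0 := 54  ⟶  MII  (L0)  txn=BusRdX  M[L0]=40
step 2: P0: load  L2  ⟶  EII  (L2)  txn=BusRd  M[L2]=80
step 3: P0: store L0 := 78  ⟶  MII  (L0)  txn=∅  M[L0]=40
step 4: P1: store L0 := 47  ⟶  IMI  (L0)  txn=BusRdX+Flush  M[L0]=78
step 5: P1: store L0 := 48  ⟶  IMI  (L0)  txn=∅  M[L0]=78
step 6: P0: store L3 := 50  ⟶  MII  (L3)  txn=BusRdX  M[L3]=60
step 7: P2: store L2 := 71  ⟶  IIM  (L2)  txn=BusRdX  M[L2]=80
step 8: P2: store L2 := 88  ⟶  IIM  (L2)  txn=∅  M[L2]=80
step 9: P1: store L4 := 52  ⟶  IMI  (L4)  txn=BusRdX  M[L4]=20
step 10: P1: store L0 := 85  ⟶  IMI  (L0)  txn=∅  M[L0]=78
step 11: P0: load  L2  ⟶  SIO  (L2)  txn=BusRd  M[L2]=80
step 12: P0: store L2 := 27  ⟶  MII  (L2)  txn=BusUpgr+Flush  M[L2]=88
step 13: P0: store L2 := 6  ⟶  MII  (L2)  txn=∅  M[L2]=88
step 14: P0: store L0 := 1  ⟶  MII  (L0)  txn=BusRdX+Flush  M[L0]=85
step 15: P2: store L2 := 21  ⟶  IIM  (L2)  txn=BusRdX+Flush  M[L2]=6
step 16: P2: store L4 := 96  ⟶  IIM  (L4)  txn=BusRdX+Flush  M[L4]=52
step 17: P0: store L4 := 12  ⟶  MII  (L4)  txn=BusRdX+Flush  M[L4]=96
step 18: P1: store L2 := 25  ⟶  IMI  (L2)  txn=BusRdX+Flush  M[L2]=21
step 19: P2: load  L4  ⟶  OIS  (L4)  txn=BusRd  M[L4]=96
step 20: P0: store L4 := 95  ⟶  MII  (L4)  txn=BusUpgr  M[L4]=96
step 21: P0: load  L3  ⟶  MII  (L3)  txn=∅  M[L3]=60
step 22: P1: load  L2  ⟶  IMI  (L2)  txn=∅  M[L2]=21
step 23: P0: store L2 := 6  ⟶  MII  (L2)  txn=BusRdX+Flush  M[L2]=25
step 24: P2: store L3 := 19  ⟶  IIM  (L3)  txn=BusRdX+Flush  M[L3]=50
step 25: P1: load  L0  ⟶  OSI  (L0)  txn=BusRd  M[L0]=85

invalidations = 4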